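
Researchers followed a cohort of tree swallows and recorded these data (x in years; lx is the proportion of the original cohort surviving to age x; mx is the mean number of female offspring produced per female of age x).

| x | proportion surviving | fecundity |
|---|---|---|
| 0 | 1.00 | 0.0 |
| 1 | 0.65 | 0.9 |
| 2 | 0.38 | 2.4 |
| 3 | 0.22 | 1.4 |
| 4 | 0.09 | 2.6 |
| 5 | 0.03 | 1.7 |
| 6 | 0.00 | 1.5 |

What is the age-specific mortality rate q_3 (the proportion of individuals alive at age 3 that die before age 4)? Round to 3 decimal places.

0.591

q_3 = (l_3 − l_4) / l_3 = (0.22 − 0.09) / 0.22
     = 0.13 / 0.22 = 0.590909… → 0.591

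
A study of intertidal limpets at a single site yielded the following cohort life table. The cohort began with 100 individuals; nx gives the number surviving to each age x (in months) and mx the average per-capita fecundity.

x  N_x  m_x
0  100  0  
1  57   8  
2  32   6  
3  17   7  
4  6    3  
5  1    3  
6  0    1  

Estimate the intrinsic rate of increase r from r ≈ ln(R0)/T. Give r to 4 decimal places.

lx = nx/n0 = nx/100: 1, 0.57, 0.32, 0.17, 0.06, 0.01, 0
R0 = Σ lx·mx = 0 + 4.56 + 1.92 + 1.19 + 0.18 + 0.03 + 0 = 7.88
Σ x·lx·mx = 12.84; T = 12.84/7.88 = 1.62944…
r ≈ ln(R0)/T = ln(7.88)/1.62944… = 1.266893… → 1.2669

1.2669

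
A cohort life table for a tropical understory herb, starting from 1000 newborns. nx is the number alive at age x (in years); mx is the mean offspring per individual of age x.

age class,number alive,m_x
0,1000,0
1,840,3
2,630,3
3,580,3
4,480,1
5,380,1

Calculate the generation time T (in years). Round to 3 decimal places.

lx = nx/n0 = nx/1000: 1, 0.84, 0.63, 0.58, 0.48, 0.38
lx·mx: 0, 2.52, 1.89, 1.74, 0.48, 0.38 → R0 = 7.01
x·lx·mx: 0, 2.52, 3.78, 5.22, 1.92, 1.9 → Σ = 15.34
T = 15.34 / 7.01 = 2.188302… → 2.188

2.188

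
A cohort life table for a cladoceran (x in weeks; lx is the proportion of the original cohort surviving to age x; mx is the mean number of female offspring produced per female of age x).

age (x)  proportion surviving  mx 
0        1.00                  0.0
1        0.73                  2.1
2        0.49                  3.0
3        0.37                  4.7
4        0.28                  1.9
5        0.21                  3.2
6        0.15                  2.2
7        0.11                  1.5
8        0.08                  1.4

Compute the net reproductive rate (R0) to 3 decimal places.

lx·mx by age: 0, 1.533, 1.47, 1.739, 0.532, 0.672, 0.33, 0.165, 0.112
R0 = Σ lx·mx = 6.553 → 6.553

6.553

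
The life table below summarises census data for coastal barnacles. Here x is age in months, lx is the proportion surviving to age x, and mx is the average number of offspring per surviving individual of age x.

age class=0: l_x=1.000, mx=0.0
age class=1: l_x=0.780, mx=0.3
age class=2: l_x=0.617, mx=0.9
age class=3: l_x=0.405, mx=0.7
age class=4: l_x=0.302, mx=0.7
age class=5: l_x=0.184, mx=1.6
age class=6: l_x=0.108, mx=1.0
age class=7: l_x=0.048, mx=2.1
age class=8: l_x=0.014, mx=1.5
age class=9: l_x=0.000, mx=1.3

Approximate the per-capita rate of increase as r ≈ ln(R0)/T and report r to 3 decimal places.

R0 = Σ lx·mx = 0 + 0.234 + 0.5553 + 0.2835 + 0.2114 + 0.2944 + 0.108 + 0.1008 + 0.021 + 0 = 1.8084
Σ x·lx·mx = 6.0343; T = 6.0343/1.8084 = 3.33682…
r ≈ ln(R0)/T = ln(1.8084)/3.33682… = 0.17755… → 0.178

0.178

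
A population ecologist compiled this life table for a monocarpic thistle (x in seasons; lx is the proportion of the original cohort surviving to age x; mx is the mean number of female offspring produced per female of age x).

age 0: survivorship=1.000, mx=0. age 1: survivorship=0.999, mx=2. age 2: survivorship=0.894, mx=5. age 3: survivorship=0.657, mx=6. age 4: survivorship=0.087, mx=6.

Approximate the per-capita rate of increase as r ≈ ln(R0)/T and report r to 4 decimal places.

R0 = Σ lx·mx = 0 + 1.998 + 4.47 + 3.942 + 0.522 = 10.932
Σ x·lx·mx = 24.852; T = 24.852/10.932 = 2.27333…
r ≈ ln(R0)/T = ln(10.932)/2.27333… = 1.052068… → 1.0521

1.0521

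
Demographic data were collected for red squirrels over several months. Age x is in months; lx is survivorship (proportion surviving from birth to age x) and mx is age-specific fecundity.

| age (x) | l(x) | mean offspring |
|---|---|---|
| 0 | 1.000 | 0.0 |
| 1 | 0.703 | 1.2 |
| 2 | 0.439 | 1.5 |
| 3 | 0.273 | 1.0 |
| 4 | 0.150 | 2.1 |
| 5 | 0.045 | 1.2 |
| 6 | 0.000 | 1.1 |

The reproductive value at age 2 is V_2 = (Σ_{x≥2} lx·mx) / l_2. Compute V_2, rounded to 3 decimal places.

lx·mx for x ≥ 2: 0.6585, 0.273, 0.315, 0.054, 0 → sum = 1.3005
V_2 = 1.3005 / l_2 = 1.3005 / 0.439 = 2.962415… → 2.962

2.962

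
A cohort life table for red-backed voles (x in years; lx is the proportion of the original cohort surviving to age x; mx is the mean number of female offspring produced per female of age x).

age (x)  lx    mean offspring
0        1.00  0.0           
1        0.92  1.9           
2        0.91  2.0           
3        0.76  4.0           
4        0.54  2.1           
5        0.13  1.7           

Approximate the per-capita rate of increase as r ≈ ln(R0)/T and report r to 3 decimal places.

0.820

R0 = Σ lx·mx = 0 + 1.748 + 1.82 + 3.04 + 1.134 + 0.221 = 7.963
Σ x·lx·mx = 20.149; T = 20.149/7.963 = 2.53033…
r ≈ ln(R0)/T = ln(7.963)/2.53033… = 0.81998… → 0.820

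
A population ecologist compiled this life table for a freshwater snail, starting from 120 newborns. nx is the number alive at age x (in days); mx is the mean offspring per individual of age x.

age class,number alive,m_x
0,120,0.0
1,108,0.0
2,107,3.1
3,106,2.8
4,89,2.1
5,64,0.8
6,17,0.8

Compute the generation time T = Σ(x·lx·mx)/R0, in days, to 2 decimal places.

3.00

lx = nx/n0 = nx/120: 1, 0.9, 0.89167…, 0.88333…, 0.74167…, 0.53333…, 0.14167…
lx·mx: 0, 0, 2.764167…, 2.473333…, 1.5575…, 0.426667…, 0.113333… → R0 = 7.335…
x·lx·mx: 0, 0, 5.528333…, 7.42…, 6.23…, 2.133333…, 0.68… → Σ = 21.991667…
T = 21.991667… / 7.335… = 2.998182… → 3.00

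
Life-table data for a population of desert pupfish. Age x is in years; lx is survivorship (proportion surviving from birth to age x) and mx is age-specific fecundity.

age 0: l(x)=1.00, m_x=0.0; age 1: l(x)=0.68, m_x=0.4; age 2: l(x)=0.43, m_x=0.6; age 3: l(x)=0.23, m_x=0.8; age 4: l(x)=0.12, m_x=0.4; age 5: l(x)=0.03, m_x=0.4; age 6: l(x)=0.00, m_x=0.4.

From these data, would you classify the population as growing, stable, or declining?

declining

R0 = Σ lx·mx = 0 + 0.272 + 0.258 + 0.184 + 0.048 + 0.012 + 0 = 0.774
R0 < 1, so the population is declining.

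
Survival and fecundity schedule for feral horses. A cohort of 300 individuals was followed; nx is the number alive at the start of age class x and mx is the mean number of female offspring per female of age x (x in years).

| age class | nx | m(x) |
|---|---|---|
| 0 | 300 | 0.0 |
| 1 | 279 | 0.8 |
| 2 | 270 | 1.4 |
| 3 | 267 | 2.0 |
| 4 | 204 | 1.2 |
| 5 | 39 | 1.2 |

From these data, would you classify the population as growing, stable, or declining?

lx = nx/n0 = nx/300: 1, 0.93, 0.9, 0.89, 0.68, 0.13
R0 = Σ lx·mx = 0 + 0.744 + 1.26 + 1.78 + 0.816 + 0.156 = 4.756
R0 > 1, so the population is growing.

growing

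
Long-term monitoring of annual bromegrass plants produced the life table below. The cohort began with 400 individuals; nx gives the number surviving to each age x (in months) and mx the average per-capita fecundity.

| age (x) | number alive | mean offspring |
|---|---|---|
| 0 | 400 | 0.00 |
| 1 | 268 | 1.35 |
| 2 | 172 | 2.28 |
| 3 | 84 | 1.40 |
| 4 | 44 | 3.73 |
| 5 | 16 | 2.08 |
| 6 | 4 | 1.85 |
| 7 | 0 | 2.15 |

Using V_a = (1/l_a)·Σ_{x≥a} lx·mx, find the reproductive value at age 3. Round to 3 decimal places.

lx = nx/n0 = nx/400: 1, 0.67, 0.43, 0.21, 0.11, 0.04, 0.01, 0
lx·mx for x ≥ 3: 0.294, 0.4103, 0.0832, 0.0185, 0 → sum = 0.806
V_3 = 0.806 / l_3 = 0.806 / 0.21 = 3.838095… → 3.838

3.838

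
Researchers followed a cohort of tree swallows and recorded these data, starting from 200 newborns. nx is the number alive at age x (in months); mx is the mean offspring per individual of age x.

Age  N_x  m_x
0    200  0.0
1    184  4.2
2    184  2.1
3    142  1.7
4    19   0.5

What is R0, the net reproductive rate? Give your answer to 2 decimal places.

7.05

lx = nx/n0 = nx/200: 1, 0.92, 0.92, 0.71, 0.095
lx·mx by age: 0, 3.864, 1.932, 1.207, 0.0475
R0 = Σ lx·mx = 7.0505 → 7.05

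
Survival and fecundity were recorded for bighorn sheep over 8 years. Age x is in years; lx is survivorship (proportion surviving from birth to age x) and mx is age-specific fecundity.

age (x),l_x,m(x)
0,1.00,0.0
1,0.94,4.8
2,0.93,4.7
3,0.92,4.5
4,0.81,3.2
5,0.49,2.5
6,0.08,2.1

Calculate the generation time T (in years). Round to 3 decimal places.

2.539

lx·mx: 0, 4.512, 4.371, 4.14, 2.592, 1.225, 0.168 → R0 = 17.008
x·lx·mx: 0, 4.512, 8.742, 12.42, 10.368, 6.125, 1.008 → Σ = 43.175
T = 43.175 / 17.008 = 2.538511… → 2.539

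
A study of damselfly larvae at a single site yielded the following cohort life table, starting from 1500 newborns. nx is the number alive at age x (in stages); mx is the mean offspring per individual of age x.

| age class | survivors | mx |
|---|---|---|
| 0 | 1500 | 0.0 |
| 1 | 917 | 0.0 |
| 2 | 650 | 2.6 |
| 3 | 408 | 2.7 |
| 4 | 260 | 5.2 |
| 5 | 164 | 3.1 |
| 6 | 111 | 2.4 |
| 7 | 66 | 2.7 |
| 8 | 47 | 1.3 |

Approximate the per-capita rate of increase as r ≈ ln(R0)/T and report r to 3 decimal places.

lx = nx/n0 = nx/1500: 1, 0.61133…, 0.43333…, 0.272, 0.17333…, 0.10933…, 0.074, 0.044, 0.03133…
R0 = Σ lx·mx = 0 + 0 + 1.12667… + 0.7344 + 0.90133… + 0.33893… + 0.1776 + 0.1188 + 0.04073… = 3.438467…
Σ x·lx·mx = 11.9796…; T = 11.9796…/3.438467… = 3.48399…
r ≈ ln(R0)/T = ln(3.438467…)/3.48399… = 0.35449… → 0.354

0.354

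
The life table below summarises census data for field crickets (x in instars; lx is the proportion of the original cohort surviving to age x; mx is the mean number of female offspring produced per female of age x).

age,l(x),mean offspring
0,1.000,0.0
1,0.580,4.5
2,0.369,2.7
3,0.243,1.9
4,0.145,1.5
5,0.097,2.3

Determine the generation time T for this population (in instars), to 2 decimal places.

1.77

lx·mx: 0, 2.61, 0.9963, 0.4617, 0.2175, 0.2231 → R0 = 4.5086
x·lx·mx: 0, 2.61, 1.9926, 1.3851, 0.87, 1.1155 → Σ = 7.9732
T = 7.9732 / 4.5086 = 1.768443… → 1.77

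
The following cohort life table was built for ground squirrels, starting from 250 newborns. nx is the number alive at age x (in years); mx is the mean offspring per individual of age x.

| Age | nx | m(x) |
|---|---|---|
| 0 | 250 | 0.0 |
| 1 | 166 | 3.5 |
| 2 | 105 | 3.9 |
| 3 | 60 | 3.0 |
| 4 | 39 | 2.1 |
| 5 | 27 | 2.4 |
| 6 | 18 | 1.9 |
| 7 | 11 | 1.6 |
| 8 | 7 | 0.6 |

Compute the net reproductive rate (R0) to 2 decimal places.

5.49

lx = nx/n0 = nx/250: 1, 0.664, 0.42, 0.24, 0.156, 0.108, 0.072, 0.044, 0.028
lx·mx by age: 0, 2.324, 1.638, 0.72, 0.3276, 0.2592, 0.1368, 0.0704, 0.0168
R0 = Σ lx·mx = 5.4928 → 5.49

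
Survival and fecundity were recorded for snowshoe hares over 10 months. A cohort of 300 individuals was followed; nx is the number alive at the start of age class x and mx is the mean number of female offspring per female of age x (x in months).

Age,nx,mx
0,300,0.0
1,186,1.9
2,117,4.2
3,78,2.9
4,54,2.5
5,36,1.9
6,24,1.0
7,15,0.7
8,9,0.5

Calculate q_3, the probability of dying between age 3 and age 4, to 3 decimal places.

lx = nx/n0 = nx/300: 1, 0.62, 0.39, 0.26, 0.18, 0.12, 0.08, 0.05, 0.03
q_3 = (l_3 − l_4) / l_3 = (0.26 − 0.18) / 0.26
     = 0.08 / 0.26 = 0.307692… → 0.308

0.308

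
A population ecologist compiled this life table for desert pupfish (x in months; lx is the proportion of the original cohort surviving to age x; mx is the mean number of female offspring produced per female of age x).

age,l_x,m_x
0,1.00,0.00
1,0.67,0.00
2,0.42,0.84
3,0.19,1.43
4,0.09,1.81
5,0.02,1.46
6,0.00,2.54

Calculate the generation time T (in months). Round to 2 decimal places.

2.84

lx·mx: 0, 0, 0.3528, 0.2717, 0.1629, 0.0292, 0 → R0 = 0.8166
x·lx·mx: 0, 0, 0.7056, 0.8151, 0.6516, 0.146, 0 → Σ = 2.3183
T = 2.3183 / 0.8166 = 2.838966… → 2.84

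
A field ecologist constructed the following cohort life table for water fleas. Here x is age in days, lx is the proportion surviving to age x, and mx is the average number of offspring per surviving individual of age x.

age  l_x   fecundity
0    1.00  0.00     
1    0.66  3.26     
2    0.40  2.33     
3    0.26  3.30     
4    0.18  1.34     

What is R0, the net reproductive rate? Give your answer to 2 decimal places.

4.18

lx·mx by age: 0, 2.1516, 0.932, 0.858, 0.2412
R0 = Σ lx·mx = 4.1828 → 4.18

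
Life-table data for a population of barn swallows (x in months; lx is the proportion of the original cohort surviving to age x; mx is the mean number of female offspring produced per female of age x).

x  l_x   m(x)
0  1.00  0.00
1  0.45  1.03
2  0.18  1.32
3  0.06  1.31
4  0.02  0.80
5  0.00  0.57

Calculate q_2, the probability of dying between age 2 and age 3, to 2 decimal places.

q_2 = (l_2 − l_3) / l_2 = (0.18 − 0.06) / 0.18
     = 0.12 / 0.18 = 0.666667… → 0.67

0.67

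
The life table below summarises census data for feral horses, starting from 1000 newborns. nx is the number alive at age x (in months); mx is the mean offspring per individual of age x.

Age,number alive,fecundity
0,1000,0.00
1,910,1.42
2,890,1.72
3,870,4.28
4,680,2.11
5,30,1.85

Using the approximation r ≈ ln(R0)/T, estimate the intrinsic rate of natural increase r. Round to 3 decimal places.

lx = nx/n0 = nx/1000: 1, 0.91, 0.89, 0.87, 0.68, 0.03
R0 = Σ lx·mx = 0 + 1.2922 + 1.5308 + 3.7236 + 1.4348 + 0.0555 = 8.0369
Σ x·lx·mx = 21.5413; T = 21.5413/8.0369 = 2.6803…
r ≈ ln(R0)/T = ln(8.0369)/2.6803… = 0.77754… → 0.778

0.778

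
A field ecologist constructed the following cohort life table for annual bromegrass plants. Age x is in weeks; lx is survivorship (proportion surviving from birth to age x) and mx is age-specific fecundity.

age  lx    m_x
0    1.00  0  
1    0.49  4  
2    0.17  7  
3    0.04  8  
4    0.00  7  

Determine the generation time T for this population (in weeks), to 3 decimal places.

1.527

lx·mx: 0, 1.96, 1.19, 0.32, 0 → R0 = 3.47
x·lx·mx: 0, 1.96, 2.38, 0.96, 0 → Σ = 5.3
T = 5.3 / 3.47 = 1.527378… → 1.527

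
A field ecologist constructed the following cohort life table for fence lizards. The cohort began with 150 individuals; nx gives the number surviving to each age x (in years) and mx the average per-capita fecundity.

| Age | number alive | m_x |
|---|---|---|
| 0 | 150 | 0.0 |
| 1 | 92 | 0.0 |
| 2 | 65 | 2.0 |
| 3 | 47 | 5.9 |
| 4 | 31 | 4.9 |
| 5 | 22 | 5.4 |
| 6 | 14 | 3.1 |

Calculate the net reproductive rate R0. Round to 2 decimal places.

lx = nx/n0 = nx/150: 1, 0.61333…, 0.43333…, 0.31333…, 0.20667…, 0.14667…, 0.09333…
lx·mx by age: 0, 0, 0.866667…, 1.848667…, 1.012667…, 0.792…, 0.289333…
R0 = Σ lx·mx = 4.809333… → 4.81

4.81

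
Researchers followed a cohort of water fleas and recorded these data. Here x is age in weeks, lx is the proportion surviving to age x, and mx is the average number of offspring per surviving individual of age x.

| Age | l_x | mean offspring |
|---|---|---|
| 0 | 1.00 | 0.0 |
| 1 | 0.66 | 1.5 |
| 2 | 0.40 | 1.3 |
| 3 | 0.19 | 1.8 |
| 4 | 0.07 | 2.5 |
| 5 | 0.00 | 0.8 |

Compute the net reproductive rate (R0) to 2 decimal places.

2.03

lx·mx by age: 0, 0.99, 0.52, 0.342, 0.175, 0
R0 = Σ lx·mx = 2.027 → 2.03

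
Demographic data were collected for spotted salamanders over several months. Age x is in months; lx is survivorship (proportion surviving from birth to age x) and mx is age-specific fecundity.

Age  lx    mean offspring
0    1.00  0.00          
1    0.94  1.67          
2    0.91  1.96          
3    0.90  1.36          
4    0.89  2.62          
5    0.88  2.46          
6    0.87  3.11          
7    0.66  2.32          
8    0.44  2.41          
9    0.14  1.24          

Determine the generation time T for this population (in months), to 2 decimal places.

lx·mx: 0, 1.5698, 1.7836, 1.224, 2.3318, 2.1648, 2.7057, 1.5312, 1.0604, 0.1736 → R0 = 14.5449
x·lx·mx: 0, 1.5698, 3.5672, 3.672, 9.3272, 10.824, 16.2342, 10.7184, 8.4832, 1.5624 → Σ = 65.9584
T = 65.9584 / 14.5449 = 4.534813… → 4.53

4.53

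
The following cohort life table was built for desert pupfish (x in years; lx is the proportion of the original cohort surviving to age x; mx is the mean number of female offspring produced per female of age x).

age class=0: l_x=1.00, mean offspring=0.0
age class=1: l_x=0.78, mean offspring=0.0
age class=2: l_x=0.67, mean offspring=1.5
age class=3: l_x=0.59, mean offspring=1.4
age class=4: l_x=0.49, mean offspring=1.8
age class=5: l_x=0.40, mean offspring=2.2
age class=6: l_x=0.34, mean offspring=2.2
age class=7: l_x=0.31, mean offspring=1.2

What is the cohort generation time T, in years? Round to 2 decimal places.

4.14

lx·mx: 0, 0, 1.005, 0.826, 0.882, 0.88, 0.748, 0.372 → R0 = 4.713
x·lx·mx: 0, 0, 2.01, 2.478, 3.528, 4.4, 4.488, 2.604 → Σ = 19.508
T = 19.508 / 4.713 = 4.139189… → 4.14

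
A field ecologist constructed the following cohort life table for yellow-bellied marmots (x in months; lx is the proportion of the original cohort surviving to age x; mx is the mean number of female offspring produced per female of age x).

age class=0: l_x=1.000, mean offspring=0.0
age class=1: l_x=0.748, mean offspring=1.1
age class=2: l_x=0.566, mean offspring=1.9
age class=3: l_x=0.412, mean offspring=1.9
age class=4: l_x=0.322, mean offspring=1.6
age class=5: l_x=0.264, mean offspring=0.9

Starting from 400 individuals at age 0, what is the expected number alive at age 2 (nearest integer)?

Expected survivors = N0 · l_2 = 400 × 0.566 = 226.4 → 226

226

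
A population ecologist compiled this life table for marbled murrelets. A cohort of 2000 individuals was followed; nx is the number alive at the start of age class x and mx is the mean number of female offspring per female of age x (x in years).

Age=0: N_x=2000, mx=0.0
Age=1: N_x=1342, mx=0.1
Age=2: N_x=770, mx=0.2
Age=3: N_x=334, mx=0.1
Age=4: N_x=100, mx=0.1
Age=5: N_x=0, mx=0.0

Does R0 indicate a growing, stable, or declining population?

declining

lx = nx/n0 = nx/2000: 1, 0.671, 0.385, 0.167, 0.05, 0
R0 = Σ lx·mx = 0 + 0.0671 + 0.077 + 0.0167 + 0.005 + 0 = 0.1658
R0 < 1, so the population is declining.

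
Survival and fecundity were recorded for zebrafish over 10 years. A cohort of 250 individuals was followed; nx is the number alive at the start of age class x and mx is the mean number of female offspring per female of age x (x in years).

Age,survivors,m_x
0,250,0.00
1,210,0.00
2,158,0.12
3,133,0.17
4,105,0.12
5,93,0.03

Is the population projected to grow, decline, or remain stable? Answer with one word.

lx = nx/n0 = nx/250: 1, 0.84, 0.632, 0.532, 0.42, 0.372
R0 = Σ lx·mx = 0 + 0 + 0.07584 + 0.09044 + 0.0504 + 0.01116 = 0.22784
R0 < 1, so the population is declining.

declining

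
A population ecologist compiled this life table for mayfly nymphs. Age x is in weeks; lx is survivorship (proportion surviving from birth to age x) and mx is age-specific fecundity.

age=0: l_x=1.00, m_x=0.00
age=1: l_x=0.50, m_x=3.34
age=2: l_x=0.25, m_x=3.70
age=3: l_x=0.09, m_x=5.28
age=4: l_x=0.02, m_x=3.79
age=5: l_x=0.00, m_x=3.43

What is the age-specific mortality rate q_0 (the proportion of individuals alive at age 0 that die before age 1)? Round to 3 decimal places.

q_0 = (l_0 − l_1) / l_0 = (1 − 0.5) / 1
     = 0.5 / 1 = 0.5 → 0.500

0.500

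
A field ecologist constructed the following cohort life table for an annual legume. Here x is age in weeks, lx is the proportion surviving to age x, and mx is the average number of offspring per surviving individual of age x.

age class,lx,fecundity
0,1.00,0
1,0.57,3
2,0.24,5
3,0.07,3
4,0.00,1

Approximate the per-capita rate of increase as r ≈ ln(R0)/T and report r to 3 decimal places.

0.749

R0 = Σ lx·mx = 0 + 1.71 + 1.2 + 0.21 + 0 = 3.12
Σ x·lx·mx = 4.74; T = 4.74/3.12 = 1.51923…
r ≈ ln(R0)/T = ln(3.12)/1.51923… = 0.74895… → 0.749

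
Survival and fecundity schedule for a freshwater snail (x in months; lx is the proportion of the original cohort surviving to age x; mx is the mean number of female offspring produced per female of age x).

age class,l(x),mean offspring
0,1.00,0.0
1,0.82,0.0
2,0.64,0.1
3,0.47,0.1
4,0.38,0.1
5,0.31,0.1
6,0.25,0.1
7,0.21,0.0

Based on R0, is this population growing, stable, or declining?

declining

R0 = Σ lx·mx = 0 + 0 + 0.064 + 0.047 + 0.038 + 0.031 + 0.025 + 0 = 0.205
R0 < 1, so the population is declining.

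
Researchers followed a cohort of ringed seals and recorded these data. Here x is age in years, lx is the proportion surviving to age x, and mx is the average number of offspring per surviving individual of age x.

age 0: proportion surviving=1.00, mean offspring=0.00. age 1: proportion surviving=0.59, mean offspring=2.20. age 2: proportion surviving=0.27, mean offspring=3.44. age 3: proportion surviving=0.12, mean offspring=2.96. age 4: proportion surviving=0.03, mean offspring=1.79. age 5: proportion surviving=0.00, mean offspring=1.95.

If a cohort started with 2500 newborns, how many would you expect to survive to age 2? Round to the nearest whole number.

Expected survivors = N0 · l_2 = 2500 × 0.27 = 675 → 675

675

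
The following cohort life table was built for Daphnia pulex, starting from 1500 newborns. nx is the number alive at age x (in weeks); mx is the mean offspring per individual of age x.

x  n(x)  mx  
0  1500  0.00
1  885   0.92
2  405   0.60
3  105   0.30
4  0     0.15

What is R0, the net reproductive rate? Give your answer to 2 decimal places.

0.73

lx = nx/n0 = nx/1500: 1, 0.59, 0.27, 0.07, 0
lx·mx by age: 0, 0.5428, 0.162, 0.021, 0
R0 = Σ lx·mx = 0.7258 → 0.73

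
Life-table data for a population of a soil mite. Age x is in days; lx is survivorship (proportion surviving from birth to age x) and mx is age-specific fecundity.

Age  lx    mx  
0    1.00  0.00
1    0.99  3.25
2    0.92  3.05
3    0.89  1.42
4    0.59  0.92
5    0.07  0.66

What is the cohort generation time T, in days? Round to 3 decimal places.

1.907

lx·mx: 0, 3.2175, 2.806, 1.2638, 0.5428, 0.0462 → R0 = 7.8763
x·lx·mx: 0, 3.2175, 5.612, 3.7914, 2.1712, 0.231 → Σ = 15.0231
T = 15.0231 / 7.8763 = 1.90738… → 1.907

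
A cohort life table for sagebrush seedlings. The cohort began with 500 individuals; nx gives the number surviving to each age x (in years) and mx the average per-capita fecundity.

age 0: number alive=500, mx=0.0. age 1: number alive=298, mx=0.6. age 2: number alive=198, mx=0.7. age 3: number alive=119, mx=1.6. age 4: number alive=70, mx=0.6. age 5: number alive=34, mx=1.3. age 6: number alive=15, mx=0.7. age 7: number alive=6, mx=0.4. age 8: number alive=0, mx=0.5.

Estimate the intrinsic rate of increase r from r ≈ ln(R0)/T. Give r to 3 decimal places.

lx = nx/n0 = nx/500: 1, 0.596, 0.396, 0.238, 0.14, 0.068, 0.03, 0.012, 0
R0 = Σ lx·mx = 0 + 0.3576 + 0.2772 + 0.3808 + 0.084 + 0.0884 + 0.021 + 0.0048 + 0 = 1.2138
Σ x·lx·mx = 2.992; T = 2.992/1.2138 = 2.46499…
r ≈ ln(R0)/T = ln(1.2138)/2.46499… = 0.0786… → 0.079

0.079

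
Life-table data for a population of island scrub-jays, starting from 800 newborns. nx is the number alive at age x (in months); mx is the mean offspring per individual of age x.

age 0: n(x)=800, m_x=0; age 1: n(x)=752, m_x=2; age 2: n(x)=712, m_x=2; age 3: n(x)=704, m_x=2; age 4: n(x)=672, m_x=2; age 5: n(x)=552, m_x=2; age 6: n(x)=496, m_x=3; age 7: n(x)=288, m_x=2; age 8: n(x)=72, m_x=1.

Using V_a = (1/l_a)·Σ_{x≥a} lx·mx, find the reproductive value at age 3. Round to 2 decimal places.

lx = nx/n0 = nx/800: 1, 0.94, 0.89, 0.88, 0.84, 0.69, 0.62, 0.36, 0.09
lx·mx for x ≥ 3: 1.76, 1.68, 1.38, 1.86, 0.72, 0.09 → sum = 7.49
V_3 = 7.49 / l_3 = 7.49 / 0.88 = 8.511364… → 8.51

8.51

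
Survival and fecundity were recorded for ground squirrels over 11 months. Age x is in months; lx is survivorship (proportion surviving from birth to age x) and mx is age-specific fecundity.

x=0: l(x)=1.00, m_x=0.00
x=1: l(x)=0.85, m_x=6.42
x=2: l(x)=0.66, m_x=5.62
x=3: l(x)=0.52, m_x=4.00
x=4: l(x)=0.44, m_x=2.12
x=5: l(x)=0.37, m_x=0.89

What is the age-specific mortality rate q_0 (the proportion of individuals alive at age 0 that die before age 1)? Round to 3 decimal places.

0.150

q_0 = (l_0 − l_1) / l_0 = (1 − 0.85) / 1
     = 0.15 / 1 = 0.15 → 0.150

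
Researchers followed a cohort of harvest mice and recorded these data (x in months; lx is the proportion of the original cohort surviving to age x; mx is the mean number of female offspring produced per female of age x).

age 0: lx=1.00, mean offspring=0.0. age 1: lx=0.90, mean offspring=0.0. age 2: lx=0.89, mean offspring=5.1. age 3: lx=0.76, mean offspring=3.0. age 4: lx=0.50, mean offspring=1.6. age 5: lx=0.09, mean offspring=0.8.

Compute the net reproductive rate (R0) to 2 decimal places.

lx·mx by age: 0, 0, 4.539, 2.28, 0.8, 0.072
R0 = Σ lx·mx = 7.691 → 7.69

7.69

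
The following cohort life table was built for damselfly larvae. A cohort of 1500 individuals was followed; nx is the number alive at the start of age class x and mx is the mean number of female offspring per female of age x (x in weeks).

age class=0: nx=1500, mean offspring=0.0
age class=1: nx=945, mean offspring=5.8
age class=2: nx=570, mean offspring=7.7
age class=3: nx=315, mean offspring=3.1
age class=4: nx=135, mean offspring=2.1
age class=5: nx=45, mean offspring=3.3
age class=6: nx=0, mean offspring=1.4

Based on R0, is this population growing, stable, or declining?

lx = nx/n0 = nx/1500: 1, 0.63, 0.38, 0.21, 0.09, 0.03, 0
R0 = Σ lx·mx = 0 + 3.654 + 2.926 + 0.651 + 0.189 + 0.099 + 0 = 7.519
R0 > 1, so the population is growing.

growing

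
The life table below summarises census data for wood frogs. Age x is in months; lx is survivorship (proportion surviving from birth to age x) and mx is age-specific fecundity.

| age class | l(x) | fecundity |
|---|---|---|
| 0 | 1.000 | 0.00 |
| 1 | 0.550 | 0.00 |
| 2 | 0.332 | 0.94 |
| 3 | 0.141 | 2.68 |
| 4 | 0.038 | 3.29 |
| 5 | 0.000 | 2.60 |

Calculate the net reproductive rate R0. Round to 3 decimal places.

lx·mx by age: 0, 0, 0.31208, 0.37788, 0.12502, 0
R0 = Σ lx·mx = 0.81498 → 0.815

0.815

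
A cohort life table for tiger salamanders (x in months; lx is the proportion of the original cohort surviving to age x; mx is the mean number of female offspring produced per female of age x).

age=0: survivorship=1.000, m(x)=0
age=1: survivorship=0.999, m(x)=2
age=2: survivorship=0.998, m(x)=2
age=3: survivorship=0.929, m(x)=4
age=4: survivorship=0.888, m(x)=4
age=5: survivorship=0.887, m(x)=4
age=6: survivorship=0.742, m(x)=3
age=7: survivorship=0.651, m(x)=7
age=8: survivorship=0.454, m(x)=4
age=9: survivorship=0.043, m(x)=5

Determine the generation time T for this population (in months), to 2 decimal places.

lx·mx: 0, 1.998, 1.996, 3.716, 3.552, 3.548, 2.226, 4.557, 1.816, 0.215 → R0 = 23.624
x·lx·mx: 0, 1.998, 3.992, 11.148, 14.208, 17.74, 13.356, 31.899, 14.528, 1.935 → Σ = 110.804
T = 110.804 / 23.624 = 4.690315… → 4.69

4.69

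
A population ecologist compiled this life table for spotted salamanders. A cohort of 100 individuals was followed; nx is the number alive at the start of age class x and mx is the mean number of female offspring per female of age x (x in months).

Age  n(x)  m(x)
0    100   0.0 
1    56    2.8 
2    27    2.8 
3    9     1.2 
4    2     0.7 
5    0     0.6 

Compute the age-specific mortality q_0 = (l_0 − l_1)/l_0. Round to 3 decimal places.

lx = nx/n0 = nx/100: 1, 0.56, 0.27, 0.09, 0.02, 0
q_0 = (l_0 − l_1) / l_0 = (1 − 0.56) / 1
     = 0.44 / 1 = 0.44 → 0.440

0.440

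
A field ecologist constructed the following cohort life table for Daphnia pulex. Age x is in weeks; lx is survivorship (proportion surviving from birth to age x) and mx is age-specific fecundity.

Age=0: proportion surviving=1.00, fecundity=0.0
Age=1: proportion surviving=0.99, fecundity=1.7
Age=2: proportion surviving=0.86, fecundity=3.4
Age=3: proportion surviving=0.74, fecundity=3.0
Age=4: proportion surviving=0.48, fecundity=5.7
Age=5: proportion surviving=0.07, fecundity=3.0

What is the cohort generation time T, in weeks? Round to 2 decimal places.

lx·mx: 0, 1.683, 2.924, 2.22, 2.736, 0.21 → R0 = 9.773
x·lx·mx: 0, 1.683, 5.848, 6.66, 10.944, 1.05 → Σ = 26.185
T = 26.185 / 9.773 = 2.679321… → 2.68

2.68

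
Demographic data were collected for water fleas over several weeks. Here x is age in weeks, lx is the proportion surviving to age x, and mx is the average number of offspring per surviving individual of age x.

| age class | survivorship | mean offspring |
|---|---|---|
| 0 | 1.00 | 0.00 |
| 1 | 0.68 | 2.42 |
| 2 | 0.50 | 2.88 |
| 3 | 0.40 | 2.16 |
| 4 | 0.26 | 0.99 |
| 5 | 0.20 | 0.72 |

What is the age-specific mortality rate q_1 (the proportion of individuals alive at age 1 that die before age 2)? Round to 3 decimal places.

0.265

q_1 = (l_1 − l_2) / l_1 = (0.68 − 0.5) / 0.68
     = 0.18 / 0.68 = 0.264706… → 0.265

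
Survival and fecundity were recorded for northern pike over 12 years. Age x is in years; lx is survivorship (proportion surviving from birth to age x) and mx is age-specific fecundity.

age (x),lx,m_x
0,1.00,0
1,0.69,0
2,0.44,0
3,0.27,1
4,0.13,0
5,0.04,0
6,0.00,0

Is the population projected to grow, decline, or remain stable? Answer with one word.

R0 = Σ lx·mx = 0 + 0 + 0 + 0.27 + 0 + 0 + 0 = 0.27
R0 < 1, so the population is declining.

declining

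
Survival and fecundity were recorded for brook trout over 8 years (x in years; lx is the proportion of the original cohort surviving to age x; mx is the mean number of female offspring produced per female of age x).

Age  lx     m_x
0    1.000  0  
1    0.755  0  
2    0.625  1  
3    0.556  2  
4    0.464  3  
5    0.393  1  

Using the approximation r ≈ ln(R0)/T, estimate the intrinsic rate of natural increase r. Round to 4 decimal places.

0.3659

R0 = Σ lx·mx = 0 + 0 + 0.625 + 1.112 + 1.392 + 0.393 = 3.522
Σ x·lx·mx = 12.119; T = 12.119/3.522 = 3.44094…
r ≈ ln(R0)/T = ln(3.522)/3.44094… = 0.365897… → 0.3659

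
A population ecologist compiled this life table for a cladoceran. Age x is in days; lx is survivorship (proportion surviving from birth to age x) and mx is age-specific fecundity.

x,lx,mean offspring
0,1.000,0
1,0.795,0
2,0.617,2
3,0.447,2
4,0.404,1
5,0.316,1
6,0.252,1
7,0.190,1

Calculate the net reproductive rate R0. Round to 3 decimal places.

3.290

lx·mx by age: 0, 0, 1.234, 0.894, 0.404, 0.316, 0.252, 0.19
R0 = Σ lx·mx = 3.29 → 3.290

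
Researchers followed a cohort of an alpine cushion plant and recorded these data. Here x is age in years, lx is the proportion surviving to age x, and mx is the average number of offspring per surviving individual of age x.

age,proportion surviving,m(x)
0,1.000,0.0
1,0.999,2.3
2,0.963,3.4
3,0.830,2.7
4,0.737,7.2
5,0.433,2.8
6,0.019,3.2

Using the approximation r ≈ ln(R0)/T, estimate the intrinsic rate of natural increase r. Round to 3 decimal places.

0.888

R0 = Σ lx·mx = 0 + 2.2977 + 3.2742 + 2.241 + 5.3064 + 1.2124 + 0.0608 = 14.3925
Σ x·lx·mx = 43.2215; T = 43.2215/14.3925 = 3.00306…
r ≈ ln(R0)/T = ln(14.3925)/3.00306… = 0.888… → 0.888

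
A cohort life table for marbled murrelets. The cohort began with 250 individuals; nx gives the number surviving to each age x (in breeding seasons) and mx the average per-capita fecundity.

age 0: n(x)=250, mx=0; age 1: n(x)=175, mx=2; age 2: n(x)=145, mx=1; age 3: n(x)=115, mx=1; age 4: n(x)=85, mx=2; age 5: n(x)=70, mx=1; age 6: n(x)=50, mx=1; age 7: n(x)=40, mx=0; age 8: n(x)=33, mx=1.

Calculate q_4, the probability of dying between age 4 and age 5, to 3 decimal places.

0.176

lx = nx/n0 = nx/250: 1, 0.7, 0.58, 0.46, 0.34, 0.28, 0.2, 0.16, 0.132
q_4 = (l_4 − l_5) / l_4 = (0.34 − 0.28) / 0.34
     = 0.06 / 0.34 = 0.176471… → 0.176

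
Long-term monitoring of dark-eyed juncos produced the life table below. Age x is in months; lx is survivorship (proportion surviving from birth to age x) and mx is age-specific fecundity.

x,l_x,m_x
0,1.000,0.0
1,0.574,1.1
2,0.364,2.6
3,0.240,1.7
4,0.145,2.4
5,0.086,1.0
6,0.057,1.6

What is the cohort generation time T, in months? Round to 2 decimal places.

lx·mx: 0, 0.6314, 0.9464, 0.408, 0.348, 0.086, 0.0912 → R0 = 2.511
x·lx·mx: 0, 0.6314, 1.8928, 1.224, 1.392, 0.43, 0.5472 → Σ = 6.1174
T = 6.1174 / 2.511 = 2.436241… → 2.44

2.44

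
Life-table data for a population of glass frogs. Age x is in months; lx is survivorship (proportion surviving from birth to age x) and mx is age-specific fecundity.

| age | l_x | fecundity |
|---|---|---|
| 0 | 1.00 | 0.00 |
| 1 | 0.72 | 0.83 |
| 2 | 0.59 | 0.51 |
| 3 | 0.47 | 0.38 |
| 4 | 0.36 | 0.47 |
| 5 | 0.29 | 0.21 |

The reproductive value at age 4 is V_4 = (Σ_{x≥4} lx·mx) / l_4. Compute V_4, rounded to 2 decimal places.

0.64

lx·mx for x ≥ 4: 0.1692, 0.0609 → sum = 0.2301
V_4 = 0.2301 / l_4 = 0.2301 / 0.36 = 0.639167… → 0.64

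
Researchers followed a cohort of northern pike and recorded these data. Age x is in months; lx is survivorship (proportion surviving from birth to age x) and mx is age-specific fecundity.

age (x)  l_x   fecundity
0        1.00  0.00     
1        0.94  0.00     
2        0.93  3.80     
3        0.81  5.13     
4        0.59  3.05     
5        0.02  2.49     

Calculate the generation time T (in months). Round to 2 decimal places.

2.83

lx·mx: 0, 0, 3.534, 4.1553, 1.7995, 0.0498 → R0 = 9.5386
x·lx·mx: 0, 0, 7.068, 12.4659, 7.198, 0.249 → Σ = 26.9809
T = 26.9809 / 9.5386 = 2.828602… → 2.83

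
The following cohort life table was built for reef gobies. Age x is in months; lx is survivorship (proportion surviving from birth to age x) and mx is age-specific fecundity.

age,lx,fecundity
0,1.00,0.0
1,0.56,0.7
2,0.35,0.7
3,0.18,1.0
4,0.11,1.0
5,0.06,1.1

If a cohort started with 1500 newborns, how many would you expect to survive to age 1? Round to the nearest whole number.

Expected survivors = N0 · l_1 = 1500 × 0.56 = 840 → 840

840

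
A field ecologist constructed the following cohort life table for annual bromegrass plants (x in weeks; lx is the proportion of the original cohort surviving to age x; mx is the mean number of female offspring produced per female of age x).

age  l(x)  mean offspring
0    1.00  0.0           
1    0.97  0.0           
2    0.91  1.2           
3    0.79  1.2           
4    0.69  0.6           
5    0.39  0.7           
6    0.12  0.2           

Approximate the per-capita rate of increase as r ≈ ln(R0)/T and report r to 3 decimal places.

R0 = Σ lx·mx = 0 + 0 + 1.092 + 0.948 + 0.414 + 0.273 + 0.024 = 2.751
Σ x·lx·mx = 8.193; T = 8.193/2.751 = 2.97819…
r ≈ ln(R0)/T = ln(2.751)/2.97819… = 0.33979… → 0.340

0.340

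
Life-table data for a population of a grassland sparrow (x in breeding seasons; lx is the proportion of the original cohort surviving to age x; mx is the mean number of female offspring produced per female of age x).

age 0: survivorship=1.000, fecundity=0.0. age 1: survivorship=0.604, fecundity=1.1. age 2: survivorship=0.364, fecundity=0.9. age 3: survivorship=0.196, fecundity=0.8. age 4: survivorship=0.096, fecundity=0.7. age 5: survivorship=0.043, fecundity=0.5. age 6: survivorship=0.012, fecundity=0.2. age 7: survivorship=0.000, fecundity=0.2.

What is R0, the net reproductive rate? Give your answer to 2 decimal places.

lx·mx by age: 0, 0.6644, 0.3276, 0.1568, 0.0672, 0.0215, 0.0024, 0
R0 = Σ lx·mx = 1.2399 → 1.24

1.24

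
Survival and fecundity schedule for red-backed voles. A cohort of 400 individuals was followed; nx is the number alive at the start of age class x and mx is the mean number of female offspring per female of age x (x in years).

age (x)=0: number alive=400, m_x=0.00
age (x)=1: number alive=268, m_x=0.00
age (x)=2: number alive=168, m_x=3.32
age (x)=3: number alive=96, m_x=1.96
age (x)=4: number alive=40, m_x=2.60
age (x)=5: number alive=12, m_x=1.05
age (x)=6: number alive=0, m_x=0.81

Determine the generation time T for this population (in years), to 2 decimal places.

lx = nx/n0 = nx/400: 1, 0.67, 0.42, 0.24, 0.1, 0.03, 0
lx·mx: 0, 0, 1.3944, 0.4704, 0.26, 0.0315, 0 → R0 = 2.1563
x·lx·mx: 0, 0, 2.7888, 1.4112, 1.04, 0.1575, 0 → Σ = 5.3975
T = 5.3975 / 2.1563 = 2.50313… → 2.50

2.50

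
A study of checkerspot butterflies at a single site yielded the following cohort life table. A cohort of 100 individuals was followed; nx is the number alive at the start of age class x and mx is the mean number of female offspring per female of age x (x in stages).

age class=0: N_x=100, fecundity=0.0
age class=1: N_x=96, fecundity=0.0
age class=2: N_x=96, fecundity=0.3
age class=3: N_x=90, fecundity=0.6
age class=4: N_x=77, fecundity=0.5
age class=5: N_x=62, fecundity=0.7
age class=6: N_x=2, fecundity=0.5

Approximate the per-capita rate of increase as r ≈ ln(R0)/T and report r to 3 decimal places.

lx = nx/n0 = nx/100: 1, 0.96, 0.96, 0.9, 0.77, 0.62, 0.02
R0 = Σ lx·mx = 0 + 0 + 0.288 + 0.54 + 0.385 + 0.434 + 0.01 = 1.657
Σ x·lx·mx = 5.966; T = 5.966/1.657 = 3.60048…
r ≈ ln(R0)/T = ln(1.657)/3.60048… = 0.14026… → 0.140

0.140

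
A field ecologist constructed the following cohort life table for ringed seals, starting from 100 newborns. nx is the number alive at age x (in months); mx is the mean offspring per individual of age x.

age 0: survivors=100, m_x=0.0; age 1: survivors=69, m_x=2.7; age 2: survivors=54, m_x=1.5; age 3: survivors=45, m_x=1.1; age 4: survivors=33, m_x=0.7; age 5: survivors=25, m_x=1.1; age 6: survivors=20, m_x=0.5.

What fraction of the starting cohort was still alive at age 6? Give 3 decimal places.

0.200

l_6 = n_6/n_0 = 20/100 = 0.2 → 0.200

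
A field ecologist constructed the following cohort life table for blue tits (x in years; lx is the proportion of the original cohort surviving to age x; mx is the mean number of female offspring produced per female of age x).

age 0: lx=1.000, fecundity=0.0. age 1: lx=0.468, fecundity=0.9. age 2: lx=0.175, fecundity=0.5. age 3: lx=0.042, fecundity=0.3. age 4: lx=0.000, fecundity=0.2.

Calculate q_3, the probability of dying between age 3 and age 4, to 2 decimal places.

1.00

q_3 = (l_3 − l_4) / l_3 = (0.042 − 0) / 0.042
     = 0.042 / 0.042 = 1 → 1.00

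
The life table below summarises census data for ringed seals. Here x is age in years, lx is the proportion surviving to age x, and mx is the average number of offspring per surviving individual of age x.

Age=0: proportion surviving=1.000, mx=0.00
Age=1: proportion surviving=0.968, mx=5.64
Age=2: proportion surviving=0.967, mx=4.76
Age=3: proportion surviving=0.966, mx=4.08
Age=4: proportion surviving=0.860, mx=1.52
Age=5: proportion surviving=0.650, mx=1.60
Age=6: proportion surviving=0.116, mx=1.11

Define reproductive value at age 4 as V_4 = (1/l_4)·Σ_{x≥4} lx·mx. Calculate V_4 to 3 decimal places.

lx·mx for x ≥ 4: 1.3072, 1.04, 0.12876 → sum = 2.47596
V_4 = 2.47596 / l_4 = 2.47596 / 0.86 = 2.879023… → 2.879

2.879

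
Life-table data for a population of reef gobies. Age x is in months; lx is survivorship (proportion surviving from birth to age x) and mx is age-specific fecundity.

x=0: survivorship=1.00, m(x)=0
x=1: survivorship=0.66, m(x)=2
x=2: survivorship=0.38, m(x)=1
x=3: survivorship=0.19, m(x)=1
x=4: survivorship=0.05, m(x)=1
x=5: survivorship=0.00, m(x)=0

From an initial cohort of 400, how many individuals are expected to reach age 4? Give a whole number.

20

Expected survivors = N0 · l_4 = 400 × 0.05 = 20 → 20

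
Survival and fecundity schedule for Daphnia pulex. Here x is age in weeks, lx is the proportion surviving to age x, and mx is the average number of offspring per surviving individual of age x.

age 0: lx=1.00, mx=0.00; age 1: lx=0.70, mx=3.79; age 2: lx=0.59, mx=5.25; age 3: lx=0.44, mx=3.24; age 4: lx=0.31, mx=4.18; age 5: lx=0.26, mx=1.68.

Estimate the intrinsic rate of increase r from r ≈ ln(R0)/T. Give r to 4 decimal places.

0.9508

R0 = Σ lx·mx = 0 + 2.653 + 3.0975 + 1.4256 + 1.2958 + 0.4368 = 8.9087
Σ x·lx·mx = 20.492; T = 20.492/8.9087 = 2.30022…
r ≈ ln(R0)/T = ln(8.9087)/2.30022… = 0.95079… → 0.9508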